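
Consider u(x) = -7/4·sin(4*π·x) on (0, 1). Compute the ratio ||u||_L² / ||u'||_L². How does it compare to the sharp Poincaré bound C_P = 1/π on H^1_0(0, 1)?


||u||_L² / ||u'||_L² = 1/(4*π) < C_P = 1/π.

u(x) = -7/4·sin(4*π·x), so u'(x) = -7*π*cos(4*π*x).
Writing u(x) = A·sin(kπx/L) with A = -7/4 and k = 4, use ∫_0^L sin²(kπx/L) dx = L/2 and ∫_0^L cos²(kπx/L) dx = L/2.
u² = 49/16·sin²(4*π·x) and (u')² = 49*π^2·cos²(4*π·x), and each of sin², cos² integrates to L/2 = 1/2 over (0, 1).
∫_0^1 u² dx = 49/32, so ||u||_L² = 7*sqrt(2)/8.
∫_0^1 (u')² dx = 49*π^2/2, so ||u'||_L² = 7*sqrt(2)*π/2.
Ratio ||u||_L² / ||u'||_L² = 1/(4*π).
Sharp Poincaré constant on H^1_0(0, 1) is C_P = L/π = 1/π, achieved by sin(π·x).
This is the k = 4 harmonic; the ratio L/(kπ) is strictly less than C_P = L/π, consistent with the sharp inequality ||u||_L² ≤ C_P ||u'||_L².


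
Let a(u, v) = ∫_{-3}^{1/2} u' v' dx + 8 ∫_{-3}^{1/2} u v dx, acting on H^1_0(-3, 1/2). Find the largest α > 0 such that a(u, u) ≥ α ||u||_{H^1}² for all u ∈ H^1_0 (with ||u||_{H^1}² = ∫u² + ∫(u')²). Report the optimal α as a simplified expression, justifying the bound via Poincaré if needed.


α = 1

Coercivity of a(·,·) on H^1_0(-3, 1/2) means a(u, u) ≥ α ||u||_{H^1}² for every u ∈ H^1_0.
The interval has length L = 7/2, and Poincaré/coercivity depend only on L. Here a(u, u) = ∫(u')² + (8)·∫u².
Here c = 8 ≥ 1, so a(u,u) = ∫(u')² + c∫u² ≥ ∫(u')² + ∫u² = ||u||_{H^1}², i.e. α = 1 works. No larger α is possible: a(u,u) ≥ α||u||_{H^1}² means (1−α)∫(u')² ≥ (α−c)∫u², and for the modes u_n = sin(nπ(x−x₀)/L) (x₀ the left endpoint) one has ∫u_n²/∫(u_n')² = (L/(nπ))² → 0, so a(u_n,u_n)/||u_n||_{H^1}² → 1. Hence the optimal constant is α = 1.
Therefore α = 1.


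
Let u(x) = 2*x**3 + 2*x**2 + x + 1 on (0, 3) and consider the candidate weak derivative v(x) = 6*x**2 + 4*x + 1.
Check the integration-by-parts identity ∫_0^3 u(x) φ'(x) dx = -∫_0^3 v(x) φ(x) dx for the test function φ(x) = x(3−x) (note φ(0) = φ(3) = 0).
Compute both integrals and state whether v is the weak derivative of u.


LHS = -522/5, RHS = -522/5. Yes, v = u' weakly.

u(x) = 2*x**3 + 2*x**2 + x + 1, classical derivative u'(x) = 6*x**2 + 4*x + 1.
φ(x) = x(3−x), so φ'(x) = 3 - 2*x.
Note φ(0) = φ(3) = 0, so the boundary term u·φ vanishes.
LHS = ∫_0^3 u(x) φ'(x) dx = ∫_0^3 (-4*x^4 + 2*x^3 + 4*x^2 + x + 3) dx. Term by term:
  ∫_0^3 -4*x^4 dx = -972/5;  ∫_0^3 2*x^3 dx = 81/2;  ∫_0^3 4*x^2 dx = 36;
  ∫_0^3 x dx = 9/2;  ∫_0^3 3 dx = 9.
Sum: -972/5 + 81/2 + 36 + 9/2 + 9 = -522/5.
So LHS = -522/5.
∫_0^3 v(x) φ(x) dx = ∫_0^3 (-6*x^4 + 14*x^3 + 11*x^2 + 3*x) dx. Term by term:
  ∫_0^3 -6*x^4 dx = -1458/5;  ∫_0^3 14*x^3 dx = 567/2;  ∫_0^3 11*x^2 dx = 99;
  ∫_0^3 3*x dx = 27/2.
Sum: -1458/5 + 567/2 + 99 + 27/2 = 522/5.
So RHS = -∫_0^3 v(x) φ(x) dx = -522/5.
LHS = RHS, so the identity holds for this test φ.
Moreover u is smooth here and v(x) = u'(x) = 6*x**2 + 4*x + 1 pointwise, so the identity holds for every test function. Hence v is the weak derivative of u.


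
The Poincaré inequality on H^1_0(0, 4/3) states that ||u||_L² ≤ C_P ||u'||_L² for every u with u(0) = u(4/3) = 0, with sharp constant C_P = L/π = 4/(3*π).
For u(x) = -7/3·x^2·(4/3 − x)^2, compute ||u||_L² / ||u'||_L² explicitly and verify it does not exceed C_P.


||u||_L² / ||u'||_L² = 2*sqrt(3)/9 < C_P = 4/(3*π).

u(x) = -7/3·x^2·(4/3 − x)^2, so u'(x) = 28*x*(-9*x^2 + 18*x - 8)/27.
u(x) = -7/3·x^2·(4/3 − x)^2 vanishes at x = 0 and x = 4/3, so u ∈ H^1_0(0, 4/3). Differentiate via the product rule and integrate the resulting polynomials term by term.
  ∫_0^4/3 u² dx = ∫_0^4/3 (49*x^8/9 - 784*x^7/27 + 1568*x^6/27 - 12544*x^5/243 + 12544*x^4/729) dx. Term by term:
    ∫_0^4/3 49*x^8/9 dx = 12845056/1594323;  ∫_0^4/3 -784*x^7/27 dx = -6422528/177147;  ∫_0^4/3 1568*x^6/27 dx = 3670016/59049;
    ∫_0^4/3 -12544*x^5/243 dx = -25690112/531441;  ∫_0^4/3 12544*x^4/729 dx = 12845056/885735.
  Sum: 12845056/1594323 − 6422528/177147 + 3670016/59049 − 25690112/531441 + 12845056/885735 = 917504/7971615.
  ∫_0^4/3 (u')² dx = ∫_0^4/3 (784*x^6/9 - 3136*x^5/9 + 40768*x^4/81 - 25088*x^3/81 + 50176*x^2/729) dx. Term by term:
    ∫_0^4/3 784*x^6/9 dx = 1835008/19683;  ∫_0^4/3 -3136*x^5/9 dx = -6422528/19683;  ∫_0^4/3 40768*x^4/81 dx = 41746432/98415;
    ∫_0^4/3 -25088*x^3/81 dx = -1605632/6561;  ∫_0^4/3 50176*x^2/729 dx = 3211264/59049.
  Sum: 1835008/19683 − 6422528/19683 + 41746432/98415 − 1605632/6561 + 3211264/59049 = 229376/295245.
∫_0^4/3 u² dx = 917504/7971615, so ||u||_L² = 256*sqrt(210)/10935.
∫_0^4/3 (u')² dx = 229376/295245, so ||u'||_L² = 128*sqrt(70)/1215.
Ratio ||u||_L² / ||u'||_L² = 2*sqrt(3)/9.
Sharp Poincaré constant on H^1_0(0, 4/3) is C_P = L/π = 4/(3*π), achieved by sin(3*π/4·x).
A polynomial bump cannot attain the sharp Poincaré constant (only the first sine eigenfunction does), so the ratio is strictly less than C_P, consistent with ||u||_L² ≤ C_P ||u'||_L².


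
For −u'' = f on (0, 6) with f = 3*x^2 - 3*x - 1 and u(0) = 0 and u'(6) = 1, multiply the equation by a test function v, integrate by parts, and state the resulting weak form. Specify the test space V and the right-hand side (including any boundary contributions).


V = {v ∈ H^1(0, 6) : v(0) = 0} (test functions vanish at x = 0 where u is specified); weak form: ∫_0^6 u'v' dx = ∫_0^6 (3*x^2 - 3*x - 1) v dx + v(6) for all v ∈ V.

Multiply both sides by a test function v and integrate from 0 to 6:
  ∫_0^6 −u''(x) v(x) dx = ∫_0^6 f(x) v(x) dx.
Integrate the LHS by parts once:
  ∫_0^6 −u'' v dx = −[u'(x) v(x)]_0^6 + ∫_0^6 u'(x) v'(x) dx.
Thus ∫_0^6 u'(x) v'(x) dx = ∫_0^6 f(x) v(x) dx + [u'(x) v(x)]_0^6.
Choose V so that boundary terms are either known or forced to vanish.
Mixed BC: u(0) = 0 (Dirichlet) and u'(6) = 1 (Neumann). Define V = {v ∈ H^1(0, 6) : v(0) = 0}. Then [u' v]_0^6 = u'(6)·v(6) − u'(0)·0 = v(6).
Weak formulation: find u (satisfying any essential BC) such that ∫_0^6 u'(x) v'(x) dx = ∫_0^6 f v dx + v(6) for all v ∈ V (Dirichlet at 0 absorbed into V; Neumann datum at x = 6 contributes the boundary term).
Substituting f(x) = 3*x^2 - 3*x - 1, the right-hand side is ∫_0^6 (3*x^2 - 3*x - 1) v dx + v(6).


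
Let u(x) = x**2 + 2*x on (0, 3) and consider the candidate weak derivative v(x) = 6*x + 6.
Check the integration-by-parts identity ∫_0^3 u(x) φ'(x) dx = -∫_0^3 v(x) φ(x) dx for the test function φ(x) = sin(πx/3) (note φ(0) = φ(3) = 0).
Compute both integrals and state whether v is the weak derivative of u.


LHS = -30/π, RHS = -90/π. No, v is not the weak derivative of u.

u(x) = x**2 + 2*x, classical derivative u'(x) = 2*x + 2.
φ(x) = sin(πx/3), so φ'(x) = π*cos(π*x/3)/3.
Note φ(0) = φ(3) = 0, so the boundary term u·φ vanishes.
LHS = ∫_0^3 u(x) φ'(x) dx = ∫_0^3 (π*x^2*cos(π*x/3)/3 + 2*π*x*cos(π*x/3)/3) dx. Term by term:
  ∫_0^3 π*x^2*cos(π*x/3)/3 dx = -18/π;  ∫_0^3 2*π*x*cos(π*x/3)/3 dx = -12/π.
Sum: -18/π − 12/π = -30/π.
So LHS = -30/π.
∫_0^3 v(x) φ(x) dx = ∫_0^3 (6*x*sin(π*x/3) + 6*sin(π*x/3)) dx. Term by term:
  ∫_0^3 6*sin(π*x/3) dx = 36/π;  ∫_0^3 6*x*sin(π*x/3) dx = 54/π.
Sum: 36/π + 54/π = 90/π.
So RHS = -∫_0^3 v(x) φ(x) dx = -90/π.
LHS − RHS = 60/π ≠ 0, so the identity fails.
(For a valid weak derivative the identity must hold for EVERY test function, in particular this one. The failure shows v is NOT the weak derivative of u.)
Correct weak derivative would be u'(x) = 2*x + 2.


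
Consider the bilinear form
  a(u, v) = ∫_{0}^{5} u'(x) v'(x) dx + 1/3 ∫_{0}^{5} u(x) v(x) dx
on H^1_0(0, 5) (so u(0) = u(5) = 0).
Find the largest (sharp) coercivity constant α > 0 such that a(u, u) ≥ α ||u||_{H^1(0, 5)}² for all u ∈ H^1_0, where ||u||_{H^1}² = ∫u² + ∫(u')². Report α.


α = (25/3 + π^2)/(π^2 + 25)

Coercivity of a(·,·) on H^1_0(0, 5) means a(u, u) ≥ α ||u||_{H^1}² for every u ∈ H^1_0.
The interval has length L = 5, and Poincaré/coercivity depend only on L. Here a(u, u) = ∫(u')² + (1/3)·∫u².
Here 0 < c = 1/3 < 1. The condition a(u,u) ≥ α||u||_{H^1}² reads (1−α)∫(u')² ≥ (α−c)∫u². Any admissible α is ≤ 1 (rapidly oscillating u have ∫u²/∫(u')² → 0), and α = 1 would force 0 ≥ (1−c)∫u², impossible since c < 1; so 1−α > 0. By the sharp Poincaré inequality on H^1_0 of an interval of length L, ∫(u')² ≥ (π/L)²∫u² with equality for the first sine mode sin(π(x−x₀)/L) (x₀ the left endpoint), so the inequality holds for all u iff (1−α)(π/L)² ≥ α − c, i.e. α ≤ ((π/L)² + c)/((π/L)² + 1) = (1 + c(L/π)²)/(1 + (L/π)²). With (π/L)² = π^2/25 and c = 1/3, the largest admissible constant is α = ((π/L)² + c)/((π/L)² + 1).
Simplifying, α = (25/3 + π^2)/(π^2 + 25).


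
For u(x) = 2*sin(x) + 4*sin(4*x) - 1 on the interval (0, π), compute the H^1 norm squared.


||u||_{H^1(0,π)}^2 = -8 + 141*π

u'(x) = 2*cos(x) + 16*cos(4*x).
Expand u² and (u')² and integrate term by term on (0, π), using: for integers n ≥ 1, ∫_0^π sin²(nx) dx = ∫_0^π cos²(nx) dx = π/2; for n ≠ n', ∫_0^π sin(nx)sin(n'x) dx = ∫_0^π cos(nx)cos(n'x) dx = 0; and by product-to-sum, ∫_0^π sin(nx)cos(n'x) dx = ½∫_0^π [sin((n+n')x) + sin((n−n')x)] dx, which is 0 when n+n' is even and 2n/(n²−n'²) when n+n' is odd (it need not vanish on (0, π)). For the constant mode: ∫_0^π 1 dx = π, ∫_0^π cos(nx) dx = 0, ∫_0^π sin(nx) dx = (1−(−1)^n)/n.
  u² squared terms: (-1)²·∫1 dx = 1·π = π;  (2)²·∫sin(x)² dx = 4·π/2 = 2*π;  (4)²·∫sin(4x)² dx = 16·π/2 = 8*π.
  u² cross terms: 2·(-1)·(2)·∫1·sin(x) dx = -4·(2) = -8;  2·(-1)·(4)·∫1·sin(4x) dx = -8·(0) = 0;  2·(2)·(4)·∫sin(x)·sin(4x) dx = 16·(0) = 0.
  So ∫_0^π u² dx = π + 2*π + 8*π − 8 + 0 + 0 = -8 + 11*π.
  (u')² squared terms: (2)²·∫cos(x)² dx = 4·π/2 = 2*π;  (16)²·∫cos(4x)² dx = 256·π/2 = 128*π.
  (u')² cross terms: 2·(2)·(16)·∫cos(x)·cos(4x) dx = 64·(0) = 0.
  So ∫_0^π (u')² dx = 2*π + 128*π + 0 = 130*π.
||u||_{H^1}^2 = (-8 + 11*π) + (130*π) = -8 + 141*π.


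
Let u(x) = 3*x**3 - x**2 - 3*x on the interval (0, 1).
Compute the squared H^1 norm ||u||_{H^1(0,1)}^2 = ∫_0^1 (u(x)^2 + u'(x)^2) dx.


||u||_{H^1}^2 = 1453/210

The H^1 norm (squared) on an interval (0, L) is
  ||u||_{H^1}^2 = ∫_0^L u(x)^2 dx + ∫_0^L u'(x)^2 dx.
Compute u'(x) = 9*x**2 - 2*x - 3.
Then u(x)^2 = 9*x**6 - 6*x**5 - 17*x**4 + 6*x**3 + 9*x**2 and u'(x)^2 = 81*x**4 - 36*x**3 - 50*x**2 + 12*x + 9.
Integrate each monomial from 0 to 1 using ∫_0^1 c·x^n dx = c·1^(n+1)/(n+1):
  ∫_0^1 u(x)^2 dx = ∫_0^1 (9*x^6 - 6*x^5 - 17*x^4 + 6*x^3 + 9*x^2) dx. Term by term:
    ∫_0^1 9*x^6 dx = 9/7;  ∫_0^1 -6*x^5 dx = -1;  ∫_0^1 -17*x^4 dx = -17/5;
    ∫_0^1 6*x^3 dx = 3/2;  ∫_0^1 9*x^2 dx = 3.
  Sum: 9/7 − 1 − 17/5 + 3/2 + 3 = 97/70.
  ∫_0^1 u'(x)^2 dx = ∫_0^1 (81*x^4 - 36*x^3 - 50*x^2 + 12*x + 9) dx. Term by term:
    ∫_0^1 81*x^4 dx = 81/5;  ∫_0^1 -36*x^3 dx = -9;  ∫_0^1 -50*x^2 dx = -50/3;
    ∫_0^1 12*x dx = 6;  ∫_0^1 9 dx = 9.
  Sum: 81/5 − 9 − 50/3 + 6 + 9 = 83/15.
Adding: ||u||_{H^1}^2 = 97/70 + 83/15 = 1453/210.


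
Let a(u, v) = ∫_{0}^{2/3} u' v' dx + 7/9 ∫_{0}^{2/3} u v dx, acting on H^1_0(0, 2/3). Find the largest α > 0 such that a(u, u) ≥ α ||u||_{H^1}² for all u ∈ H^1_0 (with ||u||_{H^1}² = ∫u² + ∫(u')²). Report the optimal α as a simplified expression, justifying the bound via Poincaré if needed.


α = (28 + 81*π^2)/(9*(4 + 9*π^2))

Coercivity of a(·,·) on H^1_0(0, 2/3) means a(u, u) ≥ α ||u||_{H^1}² for every u ∈ H^1_0.
The interval has length L = 2/3, and Poincaré/coercivity depend only on L. Here a(u, u) = ∫(u')² + (7/9)·∫u².
Here 0 < c = 7/9 < 1. The condition a(u,u) ≥ α||u||_{H^1}² reads (1−α)∫(u')² ≥ (α−c)∫u². Any admissible α is ≤ 1 (rapidly oscillating u have ∫u²/∫(u')² → 0), and α = 1 would force 0 ≥ (1−c)∫u², impossible since c < 1; so 1−α > 0. By the sharp Poincaré inequality on H^1_0 of an interval of length L, ∫(u')² ≥ (π/L)²∫u² with equality for the first sine mode sin(π(x−x₀)/L) (x₀ the left endpoint), so the inequality holds for all u iff (1−α)(π/L)² ≥ α − c, i.e. α ≤ ((π/L)² + c)/((π/L)² + 1) = (1 + c(L/π)²)/(1 + (L/π)²). With (π/L)² = 9*π^2/4 and c = 7/9, the largest admissible constant is α = ((π/L)² + c)/((π/L)² + 1).
Simplifying, α = (28 + 81*π^2)/(9*(4 + 9*π^2)).


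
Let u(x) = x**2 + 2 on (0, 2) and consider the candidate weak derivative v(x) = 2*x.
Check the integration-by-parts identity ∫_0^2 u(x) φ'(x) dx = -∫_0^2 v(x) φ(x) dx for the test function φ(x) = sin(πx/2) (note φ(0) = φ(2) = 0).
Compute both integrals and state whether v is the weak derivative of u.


LHS = -8/π, RHS = -8/π. Yes, v = u' weakly.

u(x) = x**2 + 2, classical derivative u'(x) = 2*x.
φ(x) = sin(πx/2), so φ'(x) = π*cos(π*x/2)/2.
Note φ(0) = φ(2) = 0, so the boundary term u·φ vanishes.
LHS = ∫_0^2 u(x) φ'(x) dx = ∫_0^2 (π*x^2*cos(π*x/2)/2 + π*cos(π*x/2)) dx. Term by term:
  ∫_0^2 π*cos(π*x/2) dx = 0;  ∫_0^2 π*x^2*cos(π*x/2)/2 dx = -8/π.
Sum: 0 − 8/π = -8/π.
So LHS = -8/π.
∫_0^2 v(x) φ(x) dx = ∫_0^2 (2*x*sin(π*x/2)) dx. Term by term:
  ∫_0^2 2*x*sin(π*x/2) dx = 8/π.
So RHS = -∫_0^2 v(x) φ(x) dx = -8/π.
LHS = RHS, so the identity holds for this test φ.
Moreover u is smooth here and v(x) = u'(x) = 2*x pointwise, so the identity holds for every test function. Hence v is the weak derivative of u.


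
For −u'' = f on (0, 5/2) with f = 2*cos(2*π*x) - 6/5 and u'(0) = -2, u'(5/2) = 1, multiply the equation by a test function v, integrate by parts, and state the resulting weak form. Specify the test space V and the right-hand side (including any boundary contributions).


V = H^1(0, 5/2) (v unrestricted at boundary; u is determined up to an additive constant); weak form: ∫_0^5/2 u'v' dx = ∫_0^5/2 (2*cos(2*π*x) - 6/5) v dx + v(5/2) + 2·v(0) for all v ∈ V.

Multiply both sides by a test function v and integrate from 0 to 5/2:
  ∫_0^5/2 −u''(x) v(x) dx = ∫_0^5/2 f(x) v(x) dx.
Integrate the LHS by parts once:
  ∫_0^5/2 −u'' v dx = −[u'(x) v(x)]_0^5/2 + ∫_0^5/2 u'(x) v'(x) dx.
Thus ∫_0^5/2 u'(x) v'(x) dx = ∫_0^5/2 f(x) v(x) dx + [u'(x) v(x)]_0^5/2.
Choose V so that boundary terms are either known or forced to vanish.
u has inhomogeneous Neumann u'(0) = -2, u'(5/2) = 1. [u' v]_0^5/2 = (1)·v(5/2) − (-2)·v(0) = v(5/2) + 2·v(0). Take V = H^1(0, 5/2); boundary term becomes part of RHS.
Weak formulation: find u (satisfying any essential BC) such that ∫_0^5/2 u'(x) v'(x) dx = ∫_0^5/2 f v dx + v(5/2) + 2·v(0) for all v ∈ V (Neumann data are natural BCs: they enter the RHS as boundary terms).
Substituting f(x) = 2*cos(2*π*x) - 6/5, the right-hand side is ∫_0^5/2 (2*cos(2*π*x) - 6/5) v dx + v(5/2) + 2·v(0).
Compatibility check (pure Neumann): taking v ≡ 1 ∈ V gives 0 = ∫_0^5/2 f dx + (1) − (-2), i.e. ∫_0^5/2 f dx must equal u'(0) − u'(5/2) = -3. Indeed ∫_0^5/2 (2*cos(2*π*x) - 6/5) dx = -3, so the data are compatible. The solution is then unique only up to an additive constant (fix it e.g. by requiring ∫_0^5/2 u dx = 0).


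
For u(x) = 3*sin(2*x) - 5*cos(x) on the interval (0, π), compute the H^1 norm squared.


||u||_{H^1(0,π)}^2 = -80 + 95*π/2

u'(x) = 5*sin(x) + 6*cos(2*x).
Expand u² and (u')² and integrate term by term on (0, π), using: for integers n ≥ 1, ∫_0^π sin²(nx) dx = ∫_0^π cos²(nx) dx = π/2; for n ≠ n', ∫_0^π sin(nx)sin(n'x) dx = ∫_0^π cos(nx)cos(n'x) dx = 0; and by product-to-sum, ∫_0^π sin(nx)cos(n'x) dx = ½∫_0^π [sin((n+n')x) + sin((n−n')x)] dx, which is 0 when n+n' is even and 2n/(n²−n'²) when n+n' is odd (it need not vanish on (0, π)).
  u² squared terms: (-5)²·∫cos(x)² dx = 25·π/2 = 25*π/2;  (3)²·∫sin(2x)² dx = 9·π/2 = 9*π/2.
  u² cross terms: 2·(-5)·(3)·∫cos(x)·sin(2x) dx = -30·(4/3) = -40.
  So ∫_0^π u² dx = 25*π/2 + 9*π/2 − 40 = -40 + 17*π.
  (u')² squared terms: (5)²·∫sin(x)² dx = 25·π/2 = 25*π/2;  (6)²·∫cos(2x)² dx = 36·π/2 = 18*π.
  (u')² cross terms: 2·(5)·(6)·∫sin(x)·cos(2x) dx = 60·(-2/3) = -40.
  So ∫_0^π (u')² dx = 25*π/2 + 18*π − 40 = -40 + 61*π/2.
||u||_{H^1}^2 = (-40 + 17*π) + (-40 + 61*π/2) = -80 + 95*π/2.


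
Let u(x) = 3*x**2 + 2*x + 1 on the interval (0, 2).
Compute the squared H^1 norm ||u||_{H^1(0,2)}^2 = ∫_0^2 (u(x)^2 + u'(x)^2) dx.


||u||_{H^1}^2 = 4414/15

The H^1 norm (squared) on an interval (0, L) is
  ||u||_{H^1}^2 = ∫_0^L u(x)^2 dx + ∫_0^L u'(x)^2 dx.
Compute u'(x) = 6*x + 2.
Then u(x)^2 = 9*x**4 + 12*x**3 + 10*x**2 + 4*x + 1 and u'(x)^2 = 36*x**2 + 24*x + 4.
Integrate each monomial from 0 to 2 using ∫_0^2 c·x^n dx = c·2^(n+1)/(n+1):
  ∫_0^2 u(x)^2 dx = ∫_0^2 (9*x^4 + 12*x^3 + 10*x^2 + 4*x + 1) dx. Term by term:
    ∫_0^2 9*x^4 dx = 288/5;  ∫_0^2 12*x^3 dx = 48;  ∫_0^2 10*x^2 dx = 80/3;
    ∫_0^2 4*x dx = 8;  ∫_0^2 1 dx = 2.
  Sum: 288/5 + 48 + 80/3 + 8 + 2 = 2134/15.
  ∫_0^2 u'(x)^2 dx = ∫_0^2 (36*x^2 + 24*x + 4) dx. Term by term:
    ∫_0^2 36*x^2 dx = 96;  ∫_0^2 24*x dx = 48;  ∫_0^2 4 dx = 8.
  Sum: 96 + 48 + 8 = 152.
Adding: ||u||_{H^1}^2 = 2134/15 + 152 = 4414/15.


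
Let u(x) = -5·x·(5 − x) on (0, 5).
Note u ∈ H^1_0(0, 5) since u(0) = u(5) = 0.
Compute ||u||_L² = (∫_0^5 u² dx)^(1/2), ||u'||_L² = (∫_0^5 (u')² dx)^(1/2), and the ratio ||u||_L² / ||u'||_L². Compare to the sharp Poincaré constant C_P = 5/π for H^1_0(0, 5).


||u||_L² / ||u'||_L² = sqrt(10)/2 < C_P = 5/π.

u(x) = -5·x·(5 − x), so u'(x) = 10*x - 25.
u(x) = -5·x·(5 − x) vanishes at x = 0 and x = 5, so u ∈ H^1_0(0, 5). Differentiate via the product rule and integrate the resulting polynomials term by term.
  ∫_0^5 u² dx = ∫_0^5 (25*x^4 - 250*x^3 + 625*x^2) dx. Term by term:
    ∫_0^5 25*x^4 dx = 15625;  ∫_0^5 -250*x^3 dx = -78125/2;  ∫_0^5 625*x^2 dx = 78125/3.
  Sum: 15625 − 78125/2 + 78125/3 = 15625/6.
  ∫_0^5 (u')² dx = ∫_0^5 (100*x^2 - 500*x + 625) dx. Term by term:
    ∫_0^5 100*x^2 dx = 12500/3;  ∫_0^5 -500*x dx = -6250;  ∫_0^5 625 dx = 3125.
  Sum: 12500/3 − 6250 + 3125 = 3125/3.
∫_0^5 u² dx = 15625/6, so ||u||_L² = 125*sqrt(6)/6.
∫_0^5 (u')² dx = 3125/3, so ||u'||_L² = 25*sqrt(15)/3.
Ratio ||u||_L² / ||u'||_L² = sqrt(10)/2.
Sharp Poincaré constant on H^1_0(0, 5) is C_P = L/π = 5/π, achieved by sin(π/5·x).
A polynomial bump cannot attain the sharp Poincaré constant (only the first sine eigenfunction does), so the ratio is strictly less than C_P, consistent with ||u||_L² ≤ C_P ||u'||_L².


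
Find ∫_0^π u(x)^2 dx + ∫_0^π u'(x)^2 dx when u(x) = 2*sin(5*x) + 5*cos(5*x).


||u||_{H^1(0,π)}^2 = 377*π

u'(x) = -25*sin(5*x) + 10*cos(5*x).
Expand u² and (u')² and integrate term by term on (0, π), using: for integers n ≥ 1, ∫_0^π sin²(nx) dx = ∫_0^π cos²(nx) dx = π/2; for n ≠ n', ∫_0^π sin(nx)sin(n'x) dx = ∫_0^π cos(nx)cos(n'x) dx = 0; and by product-to-sum, ∫_0^π sin(nx)cos(n'x) dx = ½∫_0^π [sin((n+n')x) + sin((n−n')x)] dx, which is 0 when n+n' is even and 2n/(n²−n'²) when n+n' is odd (it need not vanish on (0, π)).
  u² squared terms: (2)²·∫sin(5x)² dx = 4·π/2 = 2*π;  (5)²·∫cos(5x)² dx = 25·π/2 = 25*π/2.
  u² cross terms: 2·(2)·(5)·∫sin(5x)·cos(5x) dx = 20·(0) = 0.
  So ∫_0^π u² dx = 2*π + 25*π/2 + 0 = 29*π/2.
  (u')² squared terms: (-25)²·∫sin(5x)² dx = 625·π/2 = 625*π/2;  (10)²·∫cos(5x)² dx = 100·π/2 = 50*π.
  (u')² cross terms: 2·(-25)·(10)·∫sin(5x)·cos(5x) dx = -500·(0) = 0.
  So ∫_0^π (u')² dx = 625*π/2 + 50*π + 0 = 725*π/2.
||u||_{H^1}^2 = (29*π/2) + (725*π/2) = 377*π.


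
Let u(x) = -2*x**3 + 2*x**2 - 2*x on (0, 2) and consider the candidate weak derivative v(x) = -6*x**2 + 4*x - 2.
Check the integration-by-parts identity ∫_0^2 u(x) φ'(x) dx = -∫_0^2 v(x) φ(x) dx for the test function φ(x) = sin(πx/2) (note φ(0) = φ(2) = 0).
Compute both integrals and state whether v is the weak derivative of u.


LHS = -192/π^3 + 40/π, RHS = -192/π^3 + 40/π. Yes, v = u' weakly.

u(x) = -2*x**3 + 2*x**2 - 2*x, classical derivative u'(x) = -6*x**2 + 4*x - 2.
φ(x) = sin(πx/2), so φ'(x) = π*cos(π*x/2)/2.
Note φ(0) = φ(2) = 0, so the boundary term u·φ vanishes.
LHS = ∫_0^2 u(x) φ'(x) dx = ∫_0^2 (-π*x^3*cos(π*x/2) + π*x^2*cos(π*x/2) - π*x*cos(π*x/2)) dx. Term by term:
  ∫_0^2 π*x^2*cos(π*x/2) dx = -16/π;  ∫_0^2 -π*x*cos(π*x/2) dx = 8/π;  ∫_0^2 -π*x^3*cos(π*x/2) dx = -192/π^3 + 48/π.
Sum: -16/π + 8/π + -192/π^3 + 48/π = -192/π^3 + 40/π.
So LHS = -192/π^3 + 40/π.
∫_0^2 v(x) φ(x) dx = ∫_0^2 (-6*x^2*sin(π*x/2) + 4*x*sin(π*x/2) - 2*sin(π*x/2)) dx. Term by term:
  ∫_0^2 -2*sin(π*x/2) dx = -8/π;  ∫_0^2 -6*x^2*sin(π*x/2) dx = -48/π + 192/π^3;  ∫_0^2 4*x*sin(π*x/2) dx = 16/π.
Sum: -8/π + -48/π + 192/π^3 + 16/π = -40/π + 192/π^3.
So RHS = -∫_0^2 v(x) φ(x) dx = -192/π^3 + 40/π.
LHS = RHS, so the identity holds for this test φ.
Moreover u is smooth here and v(x) = u'(x) = -6*x**2 + 4*x - 2 pointwise, so the identity holds for every test function. Hence v is the weak derivative of u.


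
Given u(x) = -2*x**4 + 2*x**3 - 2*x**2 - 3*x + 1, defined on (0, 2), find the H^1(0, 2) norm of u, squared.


||u||_{H^1}^2 = 322288/315

The H^1 norm (squared) on an interval (0, L) is
  ||u||_{H^1}^2 = ∫_0^L u(x)^2 dx + ∫_0^L u'(x)^2 dx.
Compute u'(x) = -8*x**3 + 6*x**2 - 4*x - 3.
Then u(x)^2 = 4*x**8 - 8*x**7 + 12*x**6 + 4*x**5 - 12*x**4 + 16*x**3 + 5*x**2 - 6*x + 1 and u'(x)^2 = 64*x**6 - 96*x**5 + 100*x**4 - 20*x**2 + 24*x + 9.
Integrate each monomial from 0 to 2 using ∫_0^2 c·x^n dx = c·2^(n+1)/(n+1):
  ∫_0^2 u(x)^2 dx = ∫_0^2 (4*x^8 - 8*x^7 + 12*x^6 + 4*x^5 - 12*x^4 + 16*x^3 + 5*x^2 - 6*x + 1) dx. Term by term:
    ∫_0^2 4*x^8 dx = 2048/9;  ∫_0^2 -8*x^7 dx = -256;  ∫_0^2 12*x^6 dx = 1536/7;
    ∫_0^2 4*x^5 dx = 128/3;  ∫_0^2 -12*x^4 dx = -384/5;  ∫_0^2 16*x^3 dx = 64;
    ∫_0^2 5*x^2 dx = 40/3;  ∫_0^2 -6*x dx = -12;  ∫_0^2 1 dx = 2.
  Sum: 2048/9 − 256 + 1536/7 + 128/3 − 384/5 + 64 + 40/3 − 12 + 2 = 70618/315.
  ∫_0^2 u'(x)^2 dx = ∫_0^2 (64*x^6 - 96*x^5 + 100*x^4 - 20*x^2 + 24*x + 9) dx. Term by term:
    ∫_0^2 64*x^6 dx = 8192/7;  ∫_0^2 -96*x^5 dx = -1024;  ∫_0^2 100*x^4 dx = 640;
    ∫_0^2 -20*x^2 dx = -160/3;  ∫_0^2 24*x dx = 48;  ∫_0^2 9 dx = 18.
  Sum: 8192/7 − 1024 + 640 − 160/3 + 48 + 18 = 16778/21.
Adding: ||u||_{H^1}^2 = 70618/315 + 16778/21 = 322288/315.


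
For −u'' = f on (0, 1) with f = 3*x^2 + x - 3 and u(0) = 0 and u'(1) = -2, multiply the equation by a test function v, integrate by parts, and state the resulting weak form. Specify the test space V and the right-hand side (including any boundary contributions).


V = {v ∈ H^1(0, 1) : v(0) = 0} (test functions vanish at x = 0 where u is specified); weak form: ∫_0^1 u'v' dx = ∫_0^1 (3*x^2 + x - 3) v dx − 2·v(1) for all v ∈ V.

Multiply both sides by a test function v and integrate from 0 to 1:
  ∫_0^1 −u''(x) v(x) dx = ∫_0^1 f(x) v(x) dx.
Integrate the LHS by parts once:
  ∫_0^1 −u'' v dx = −[u'(x) v(x)]_0^1 + ∫_0^1 u'(x) v'(x) dx.
Thus ∫_0^1 u'(x) v'(x) dx = ∫_0^1 f(x) v(x) dx + [u'(x) v(x)]_0^1.
Choose V so that boundary terms are either known or forced to vanish.
Mixed BC: u(0) = 0 (Dirichlet) and u'(1) = -2 (Neumann). Define V = {v ∈ H^1(0, 1) : v(0) = 0}. Then [u' v]_0^1 = u'(1)·v(1) − u'(0)·0 = − 2·v(1).
Weak formulation: find u (satisfying any essential BC) such that ∫_0^1 u'(x) v'(x) dx = ∫_0^1 f v dx − 2·v(1) for all v ∈ V (Dirichlet at 0 absorbed into V; Neumann datum at x = 1 contributes the boundary term).
Substituting f(x) = 3*x^2 + x - 3, the right-hand side is ∫_0^1 (3*x^2 + x - 3) v dx − 2·v(1).


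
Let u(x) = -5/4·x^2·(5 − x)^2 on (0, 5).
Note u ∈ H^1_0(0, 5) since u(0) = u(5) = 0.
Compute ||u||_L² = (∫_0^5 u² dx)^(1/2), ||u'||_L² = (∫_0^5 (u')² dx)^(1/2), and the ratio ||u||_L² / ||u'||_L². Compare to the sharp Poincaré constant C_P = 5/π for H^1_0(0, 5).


||u||_L² / ||u'||_L² = 5*sqrt(3)/6 < C_P = 5/π.

u(x) = -5/4·x^2·(5 − x)^2, so u'(x) = 5*x*(x*(5 - x) - (x - 5)^2)/2.
u(x) = -5/4·x^2·(5 − x)^2 vanishes at x = 0 and x = 5, so u ∈ H^1_0(0, 5). Differentiate via the product rule and integrate the resulting polynomials term by term.
  ∫_0^5 u² dx = ∫_0^5 (25*x^8/16 - 125*x^7/4 + 1875*x^6/8 - 3125*x^5/4 + 15625*x^4/16) dx. Term by term:
    ∫_0^5 25*x^8/16 dx = 48828125/144;  ∫_0^5 -125*x^7/4 dx = -48828125/32;  ∫_0^5 1875*x^6/8 dx = 146484375/56;
    ∫_0^5 -3125*x^5/4 dx = -48828125/24;  ∫_0^5 15625*x^4/16 dx = 9765625/16.
  Sum: 48828125/144 − 48828125/32 + 146484375/56 − 48828125/24 + 9765625/16 = 9765625/2016.
  ∫_0^5 (u')² dx = ∫_0^5 (25*x^6 - 375*x^5 + 8125*x^4/4 - 9375*x^3/2 + 15625*x^2/4) dx. Term by term:
    ∫_0^5 25*x^6 dx = 1953125/7;  ∫_0^5 -375*x^5 dx = -1953125/2;  ∫_0^5 8125*x^4/4 dx = 5078125/4;
    ∫_0^5 -9375*x^3/2 dx = -5859375/8;  ∫_0^5 15625*x^2/4 dx = 1953125/12.
  Sum: 1953125/7 − 1953125/2 + 5078125/4 − 5859375/8 + 1953125/12 = 390625/168.
∫_0^5 u² dx = 9765625/2016, so ||u||_L² = 3125*sqrt(14)/168.
∫_0^5 (u')² dx = 390625/168, so ||u'||_L² = 625*sqrt(42)/84.
Ratio ||u||_L² / ||u'||_L² = 5*sqrt(3)/6.
Sharp Poincaré constant on H^1_0(0, 5) is C_P = L/π = 5/π, achieved by sin(π/5·x).
A polynomial bump cannot attain the sharp Poincaré constant (only the first sine eigenfunction does), so the ratio is strictly less than C_P, consistent with ||u||_L² ≤ C_P ||u'||_L².


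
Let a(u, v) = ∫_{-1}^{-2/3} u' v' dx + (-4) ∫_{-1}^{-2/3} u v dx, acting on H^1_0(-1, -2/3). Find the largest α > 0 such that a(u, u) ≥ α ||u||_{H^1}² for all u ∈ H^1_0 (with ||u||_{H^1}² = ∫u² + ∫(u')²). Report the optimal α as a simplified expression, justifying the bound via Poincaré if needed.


α = (-4 + 9*π^2)/(1 + 9*π^2)

Coercivity of a(·,·) on H^1_0(-1, -2/3) means a(u, u) ≥ α ||u||_{H^1}² for every u ∈ H^1_0.
The interval has length L = 1/3, and Poincaré/coercivity depend only on L. Here a(u, u) = ∫(u')² + (-4)·∫u².
Here c = -4 < 0 with |c| < (π/L)² = 9*π^2, so coercivity still holds. The condition a(u,u) ≥ α||u||_{H^1}² reads (1−α)∫(u')² ≥ (α−c)∫u². Any admissible α is ≤ 1 (rapidly oscillating u have ∫u²/∫(u')² → 0), and α = 1 would force 0 ≥ (1−c)∫u², impossible since c < 1; so 1−α > 0. By the sharp Poincaré inequality on H^1_0 of an interval of length L, ∫(u')² ≥ (π/L)²∫u² with equality for the first sine mode sin(π(x−x₀)/L) (x₀ the left endpoint), so the inequality holds for all u iff (1−α)(π/L)² ≥ α − c, i.e. α ≤ ((π/L)² + c)/((π/L)² + 1) = (1 + c(L/π)²)/(1 + (L/π)²). (Direct route, valid since c ≤ 0: Poincaré gives c∫u² ≥ c(L/π)²∫(u')², so a(u,u) ≥ (1 + c(L/π)²)∫(u')², while ||u||_{H^1}² ≤ (1 + (L/π)²)∫(u')²; dividing yields the same α.) With (π/L)² = 9*π^2 and c = -4, the largest admissible constant is α = ((π/L)² + c)/((π/L)² + 1).
Simplifying, α = (-4 + 9*π^2)/(1 + 9*π^2).


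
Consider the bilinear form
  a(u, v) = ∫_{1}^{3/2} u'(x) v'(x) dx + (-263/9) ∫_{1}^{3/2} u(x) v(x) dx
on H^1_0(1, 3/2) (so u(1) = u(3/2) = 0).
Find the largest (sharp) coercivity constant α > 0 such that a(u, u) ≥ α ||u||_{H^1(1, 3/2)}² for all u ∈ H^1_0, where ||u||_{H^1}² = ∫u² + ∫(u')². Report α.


α = (-263 + 36*π^2)/(9*(1 + 4*π^2))

Coercivity of a(·,·) on H^1_0(1, 3/2) means a(u, u) ≥ α ||u||_{H^1}² for every u ∈ H^1_0.
The interval has length L = 1/2, and Poincaré/coercivity depend only on L. Here a(u, u) = ∫(u')² + (-263/9)·∫u².
Here c = -263/9 < 0 with |c| < (π/L)² = 4*π^2, so coercivity still holds. The condition a(u,u) ≥ α||u||_{H^1}² reads (1−α)∫(u')² ≥ (α−c)∫u². Any admissible α is ≤ 1 (rapidly oscillating u have ∫u²/∫(u')² → 0), and α = 1 would force 0 ≥ (1−c)∫u², impossible since c < 1; so 1−α > 0. By the sharp Poincaré inequality on H^1_0 of an interval of length L, ∫(u')² ≥ (π/L)²∫u² with equality for the first sine mode sin(π(x−x₀)/L) (x₀ the left endpoint), so the inequality holds for all u iff (1−α)(π/L)² ≥ α − c, i.e. α ≤ ((π/L)² + c)/((π/L)² + 1) = (1 + c(L/π)²)/(1 + (L/π)²). (Direct route, valid since c ≤ 0: Poincaré gives c∫u² ≥ c(L/π)²∫(u')², so a(u,u) ≥ (1 + c(L/π)²)∫(u')², while ||u||_{H^1}² ≤ (1 + (L/π)²)∫(u')²; dividing yields the same α.) With (π/L)² = 4*π^2 and c = -263/9, the largest admissible constant is α = ((π/L)² + c)/((π/L)² + 1).
Simplifying, α = (-263 + 36*π^2)/(9*(1 + 4*π^2)).


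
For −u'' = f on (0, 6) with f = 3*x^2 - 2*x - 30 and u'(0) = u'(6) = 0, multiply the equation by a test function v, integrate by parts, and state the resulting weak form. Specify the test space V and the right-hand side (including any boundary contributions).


V = H^1(0, 6) (no boundary constraint on v; u is determined up to an additive constant); weak form: ∫_0^6 u'v' dx = ∫_0^6 (3*x^2 - 2*x - 30) v dx for all v ∈ V.

Multiply both sides by a test function v and integrate from 0 to 6:
  ∫_0^6 −u''(x) v(x) dx = ∫_0^6 f(x) v(x) dx.
Integrate the LHS by parts once:
  ∫_0^6 −u'' v dx = −[u'(x) v(x)]_0^6 + ∫_0^6 u'(x) v'(x) dx.
Thus ∫_0^6 u'(x) v'(x) dx = ∫_0^6 f(x) v(x) dx + [u'(x) v(x)]_0^6.
Choose V so that boundary terms are either known or forced to vanish.
u has homogeneous Neumann: u'(0) = u'(6) = 0. So [u' v]_0^6 = 0·v(6) − 0·v(0) = 0 for any v; take V = H^1(0, 6).
Weak formulation: find u (satisfying any essential BC) such that ∫_0^6 u'(x) v'(x) dx = ∫_0^6 f v dx for all v ∈ V (homogeneous Neumann, so boundary terms vanish).
Substituting f(x) = 3*x^2 - 2*x - 30, the right-hand side is ∫_0^6 (3*x^2 - 2*x - 30) v dx.
Compatibility check (pure Neumann): taking v ≡ 1 ∈ V gives 0 = ∫_0^6 f dx + (0) − (0), i.e. ∫_0^6 f dx must equal u'(0) − u'(6) = 0. Indeed ∫_0^6 (3*x^2 - 2*x - 30) dx = 0, so the data are compatible. The solution is then unique only up to an additive constant (fix it e.g. by requiring ∫_0^6 u dx = 0).


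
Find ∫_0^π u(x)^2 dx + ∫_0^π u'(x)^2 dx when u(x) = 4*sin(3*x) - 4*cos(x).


||u||_{H^1(0,π)}^2 = 96*π

u'(x) = 4*sin(x) + 12*cos(3*x).
Expand u² and (u')² and integrate term by term on (0, π), using: for integers n ≥ 1, ∫_0^π sin²(nx) dx = ∫_0^π cos²(nx) dx = π/2; for n ≠ n', ∫_0^π sin(nx)sin(n'x) dx = ∫_0^π cos(nx)cos(n'x) dx = 0; and by product-to-sum, ∫_0^π sin(nx)cos(n'x) dx = ½∫_0^π [sin((n+n')x) + sin((n−n')x)] dx, which is 0 when n+n' is even and 2n/(n²−n'²) when n+n' is odd (it need not vanish on (0, π)).
  u² squared terms: (-4)²·∫cos(x)² dx = 16·π/2 = 8*π;  (4)²·∫sin(3x)² dx = 16·π/2 = 8*π.
  u² cross terms: 2·(-4)·(4)·∫cos(x)·sin(3x) dx = -32·(0) = 0.
  So ∫_0^π u² dx = 8*π + 8*π + 0 = 16*π.
  (u')² squared terms: (4)²·∫sin(x)² dx = 16·π/2 = 8*π;  (12)²·∫cos(3x)² dx = 144·π/2 = 72*π.
  (u')² cross terms: 2·(4)·(12)·∫sin(x)·cos(3x) dx = 96·(0) = 0.
  So ∫_0^π (u')² dx = 8*π + 72*π + 0 = 80*π.
||u||_{H^1}^2 = (16*π) + (80*π) = 96*π.


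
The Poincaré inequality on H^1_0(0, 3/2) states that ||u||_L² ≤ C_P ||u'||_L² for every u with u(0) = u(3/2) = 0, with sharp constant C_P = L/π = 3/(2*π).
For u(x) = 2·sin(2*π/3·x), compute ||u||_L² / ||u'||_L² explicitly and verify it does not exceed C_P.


||u||_L² / ||u'||_L² = 3/(2*π) = C_P.

u(x) = 2·sin(2*π/3·x), so u'(x) = 4*π*cos(2*π*x/3)/3.
Writing u(x) = A·sin(kπx/L) with A = 2 and k = 1, use ∫_0^L sin²(kπx/L) dx = L/2 and ∫_0^L cos²(kπx/L) dx = L/2.
u² = 4·sin²(2*π/3·x) and (u')² = 16*π^2/9·cos²(2*π/3·x), and each of sin², cos² integrates to L/2 = 3/4 over (0, 3/2).
∫_0^3/2 u² dx = 3, so ||u||_L² = sqrt(3).
∫_0^3/2 (u')² dx = 4*π^2/3, so ||u'||_L² = 2*sqrt(3)*π/3.
Ratio ||u||_L² / ||u'||_L² = 3/(2*π).
Sharp Poincaré constant on H^1_0(0, 3/2) is C_P = L/π = 3/(2*π), achieved by sin(2*π/3·x).
This is the k = 1 eigenfunction (up to amplitude), so the ratio equals the sharp Poincaré constant exactly.


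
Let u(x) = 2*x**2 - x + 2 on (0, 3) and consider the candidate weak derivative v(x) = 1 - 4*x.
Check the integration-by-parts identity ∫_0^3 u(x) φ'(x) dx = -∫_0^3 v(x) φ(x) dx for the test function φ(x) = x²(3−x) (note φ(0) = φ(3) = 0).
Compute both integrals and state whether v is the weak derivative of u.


LHS = -837/20, RHS = 837/20. No, v is not the weak derivative of u.

u(x) = 2*x**2 - x + 2, classical derivative u'(x) = 4*x - 1.
φ(x) = x²(3−x), so φ'(x) = 3*x*(2 - x).
Note φ(0) = φ(3) = 0, so the boundary term u·φ vanishes.
LHS = ∫_0^3 u(x) φ'(x) dx = ∫_0^3 (-6*x^4 + 15*x^3 - 12*x^2 + 12*x) dx. Term by term:
  ∫_0^3 -6*x^4 dx = -1458/5;  ∫_0^3 15*x^3 dx = 1215/4;  ∫_0^3 -12*x^2 dx = -108;
  ∫_0^3 12*x dx = 54.
Sum: -1458/5 + 1215/4 − 108 + 54 = -837/20.
So LHS = -837/20.
∫_0^3 v(x) φ(x) dx = ∫_0^3 (4*x^4 - 13*x^3 + 3*x^2) dx. Term by term:
  ∫_0^3 4*x^4 dx = 972/5;  ∫_0^3 -13*x^3 dx = -1053/4;  ∫_0^3 3*x^2 dx = 27.
Sum: 972/5 − 1053/4 + 27 = -837/20.
So RHS = -∫_0^3 v(x) φ(x) dx = 837/20.
LHS − RHS = -837/10 ≠ 0, so the identity fails.
(For a valid weak derivative the identity must hold for EVERY test function, in particular this one. The failure shows v is NOT the weak derivative of u.)
Correct weak derivative would be u'(x) = 4*x - 1.


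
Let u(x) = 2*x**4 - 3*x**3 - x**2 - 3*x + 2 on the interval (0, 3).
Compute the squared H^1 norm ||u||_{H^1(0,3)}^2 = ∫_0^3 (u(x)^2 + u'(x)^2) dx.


||u||_{H^1}^2 = 216096/35

The H^1 norm (squared) on an interval (0, L) is
  ||u||_{H^1}^2 = ∫_0^L u(x)^2 dx + ∫_0^L u'(x)^2 dx.
Compute u'(x) = 8*x**3 - 9*x**2 - 2*x - 3.
Then u(x)^2 = 4*x**8 - 12*x**7 + 5*x**6 - 6*x**5 + 27*x**4 - 6*x**3 + 5*x**2 - 12*x + 4 and u'(x)^2 = 64*x**6 - 144*x**5 + 49*x**4 - 12*x**3 + 58*x**2 + 12*x + 9.
Integrate each monomial from 0 to 3 using ∫_0^3 c·x^n dx = c·3^(n+1)/(n+1):
  ∫_0^3 u(x)^2 dx = ∫_0^3 (4*x^8 - 12*x^7 + 5*x^6 - 6*x^5 + 27*x^4 - 6*x^3 + 5*x^2 - 12*x + 4) dx. Term by term:
    ∫_0^3 4*x^8 dx = 8748;  ∫_0^3 -12*x^7 dx = -19683/2;  ∫_0^3 5*x^6 dx = 10935/7;
    ∫_0^3 -6*x^5 dx = -729;  ∫_0^3 27*x^4 dx = 6561/5;  ∫_0^3 -6*x^3 dx = -243/2;
    ∫_0^3 5*x^2 dx = 45;  ∫_0^3 -12*x dx = -54;  ∫_0^3 4 dx = 12.
  Sum: 8748 − 19683/2 + 10935/7 − 729 + 6561/5 − 243/2 + 45 − 54 + 12 = 32667/35.
  ∫_0^3 u'(x)^2 dx = ∫_0^3 (64*x^6 - 144*x^5 + 49*x^4 - 12*x^3 + 58*x^2 + 12*x + 9) dx. Term by term:
    ∫_0^3 64*x^6 dx = 139968/7;  ∫_0^3 -144*x^5 dx = -17496;  ∫_0^3 49*x^4 dx = 11907/5;
    ∫_0^3 -12*x^3 dx = -243;  ∫_0^3 58*x^2 dx = 522;  ∫_0^3 12*x dx = 54;
    ∫_0^3 9 dx = 27.
  Sum: 139968/7 − 17496 + 11907/5 − 243 + 522 + 54 + 27 = 183429/35.
Adding: ||u||_{H^1}^2 = 32667/35 + 183429/35 = 216096/35.


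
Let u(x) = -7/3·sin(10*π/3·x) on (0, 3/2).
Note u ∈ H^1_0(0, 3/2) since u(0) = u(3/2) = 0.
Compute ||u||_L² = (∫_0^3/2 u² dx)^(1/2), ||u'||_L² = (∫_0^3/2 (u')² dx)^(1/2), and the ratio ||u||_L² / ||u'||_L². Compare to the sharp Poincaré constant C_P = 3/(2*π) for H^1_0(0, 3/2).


||u||_L² / ||u'||_L² = 3/(10*π) < C_P = 3/(2*π).

u(x) = -7/3·sin(10*π/3·x), so u'(x) = -70*π*cos(10*π*x/3)/9.
Writing u(x) = A·sin(kπx/L) with A = -7/3 and k = 5, use ∫_0^L sin²(kπx/L) dx = L/2 and ∫_0^L cos²(kπx/L) dx = L/2.
u² = 49/9·sin²(10*π/3·x) and (u')² = 4900*π^2/81·cos²(10*π/3·x), and each of sin², cos² integrates to L/2 = 3/4 over (0, 3/2).
∫_0^3/2 u² dx = 49/12, so ||u||_L² = 7*sqrt(3)/6.
∫_0^3/2 (u')² dx = 1225*π^2/27, so ||u'||_L² = 35*sqrt(3)*π/9.
Ratio ||u||_L² / ||u'||_L² = 3/(10*π).
Sharp Poincaré constant on H^1_0(0, 3/2) is C_P = L/π = 3/(2*π), achieved by sin(2*π/3·x).
This is the k = 5 harmonic; the ratio L/(kπ) is strictly less than C_P = L/π, consistent with the sharp inequality ||u||_L² ≤ C_P ||u'||_L².


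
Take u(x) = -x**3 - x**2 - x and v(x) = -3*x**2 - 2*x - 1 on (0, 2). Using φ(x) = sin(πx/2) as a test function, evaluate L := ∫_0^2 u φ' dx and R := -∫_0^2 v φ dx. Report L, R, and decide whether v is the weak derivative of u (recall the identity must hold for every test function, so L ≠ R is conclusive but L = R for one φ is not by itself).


LHS = -96/π^3 + 36/π, RHS = -96/π^3 + 36/π. Yes, v = u' weakly.

u(x) = -x**3 - x**2 - x, classical derivative u'(x) = -3*x**2 - 2*x - 1.
φ(x) = sin(πx/2), so φ'(x) = π*cos(π*x/2)/2.
Note φ(0) = φ(2) = 0, so the boundary term u·φ vanishes.
LHS = ∫_0^2 u(x) φ'(x) dx = ∫_0^2 (-π*x^3*cos(π*x/2)/2 - π*x^2*cos(π*x/2)/2 - π*x*cos(π*x/2)/2) dx. Term by term:
  ∫_0^2 -π*x*cos(π*x/2)/2 dx = 4/π;  ∫_0^2 -π*x^2*cos(π*x/2)/2 dx = 8/π;  ∫_0^2 -π*x^3*cos(π*x/2)/2 dx = -96/π^3 + 24/π.
Sum: 4/π + 8/π + -96/π^3 + 24/π = -96/π^3 + 36/π.
So LHS = -96/π^3 + 36/π.
∫_0^2 v(x) φ(x) dx = ∫_0^2 (-3*x^2*sin(π*x/2) - 2*x*sin(π*x/2) - sin(π*x/2)) dx. Term by term:
  ∫_0^2 -sin(π*x/2) dx = -4/π;  ∫_0^2 -3*x^2*sin(π*x/2) dx = -24/π + 96/π^3;  ∫_0^2 -2*x*sin(π*x/2) dx = -8/π.
Sum: -4/π + -24/π + 96/π^3 − 8/π = -36/π + 96/π^3.
So RHS = -∫_0^2 v(x) φ(x) dx = -96/π^3 + 36/π.
LHS = RHS, so the identity holds for this test φ.
Moreover u is smooth here and v(x) = u'(x) = -3*x**2 - 2*x - 1 pointwise, so the identity holds for every test function. Hence v is the weak derivative of u.


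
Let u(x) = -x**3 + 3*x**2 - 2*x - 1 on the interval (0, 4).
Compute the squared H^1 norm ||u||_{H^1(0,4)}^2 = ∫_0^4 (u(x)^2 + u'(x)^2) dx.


||u||_{H^1}^2 = 67988/105

The H^1 norm (squared) on an interval (0, L) is
  ||u||_{H^1}^2 = ∫_0^L u(x)^2 dx + ∫_0^L u'(x)^2 dx.
Compute u'(x) = -3*x**2 + 6*x - 2.
Then u(x)^2 = x**6 - 6*x**5 + 13*x**4 - 10*x**3 - 2*x**2 + 4*x + 1 and u'(x)^2 = 9*x**4 - 36*x**3 + 48*x**2 - 24*x + 4.
Integrate each monomial from 0 to 4 using ∫_0^4 c·x^n dx = c·4^(n+1)/(n+1):
  ∫_0^4 u(x)^2 dx = ∫_0^4 (x^6 - 6*x^5 + 13*x^4 - 10*x^3 - 2*x^2 + 4*x + 1) dx. Term by term:
    ∫_0^4 x^6 dx = 16384/7;  ∫_0^4 -6*x^5 dx = -4096;  ∫_0^4 13*x^4 dx = 13312/5;
    ∫_0^4 -10*x^3 dx = -640;  ∫_0^4 -2*x^2 dx = -128/3;  ∫_0^4 4*x dx = 32;
    ∫_0^4 1 dx = 4.
  Sum: 16384/7 − 4096 + 13312/5 − 640 − 128/3 + 32 + 4 = 27332/105.
  ∫_0^4 u'(x)^2 dx = ∫_0^4 (9*x^4 - 36*x^3 + 48*x^2 - 24*x + 4) dx. Term by term:
    ∫_0^4 9*x^4 dx = 9216/5;  ∫_0^4 -36*x^3 dx = -2304;  ∫_0^4 48*x^2 dx = 1024;
    ∫_0^4 -24*x dx = -192;  ∫_0^4 4 dx = 16.
  Sum: 9216/5 − 2304 + 1024 − 192 + 16 = 1936/5.
Adding: ||u||_{H^1}^2 = 27332/105 + 1936/5 = 67988/105.


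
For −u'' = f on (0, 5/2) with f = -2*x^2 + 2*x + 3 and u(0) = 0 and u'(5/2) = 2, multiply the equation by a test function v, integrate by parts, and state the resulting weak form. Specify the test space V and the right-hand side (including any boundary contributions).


V = {v ∈ H^1(0, 5/2) : v(0) = 0} (test functions vanish at x = 0 where u is specified); weak form: ∫_0^5/2 u'v' dx = ∫_0^5/2 (-2*x^2 + 2*x + 3) v dx + 2·v(5/2) for all v ∈ V.

Multiply both sides by a test function v and integrate from 0 to 5/2:
  ∫_0^5/2 −u''(x) v(x) dx = ∫_0^5/2 f(x) v(x) dx.
Integrate the LHS by parts once:
  ∫_0^5/2 −u'' v dx = −[u'(x) v(x)]_0^5/2 + ∫_0^5/2 u'(x) v'(x) dx.
Thus ∫_0^5/2 u'(x) v'(x) dx = ∫_0^5/2 f(x) v(x) dx + [u'(x) v(x)]_0^5/2.
Choose V so that boundary terms are either known or forced to vanish.
Mixed BC: u(0) = 0 (Dirichlet) and u'(5/2) = 2 (Neumann). Define V = {v ∈ H^1(0, 5/2) : v(0) = 0}. Then [u' v]_0^5/2 = u'(5/2)·v(5/2) − u'(0)·0 = 2·v(5/2).
Weak formulation: find u (satisfying any essential BC) such that ∫_0^5/2 u'(x) v'(x) dx = ∫_0^5/2 f v dx + 2·v(5/2) for all v ∈ V (Dirichlet at 0 absorbed into V; Neumann datum at x = 5/2 contributes the boundary term).
Substituting f(x) = -2*x^2 + 2*x + 3, the right-hand side is ∫_0^5/2 (-2*x^2 + 2*x + 3) v dx + 2·v(5/2).
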